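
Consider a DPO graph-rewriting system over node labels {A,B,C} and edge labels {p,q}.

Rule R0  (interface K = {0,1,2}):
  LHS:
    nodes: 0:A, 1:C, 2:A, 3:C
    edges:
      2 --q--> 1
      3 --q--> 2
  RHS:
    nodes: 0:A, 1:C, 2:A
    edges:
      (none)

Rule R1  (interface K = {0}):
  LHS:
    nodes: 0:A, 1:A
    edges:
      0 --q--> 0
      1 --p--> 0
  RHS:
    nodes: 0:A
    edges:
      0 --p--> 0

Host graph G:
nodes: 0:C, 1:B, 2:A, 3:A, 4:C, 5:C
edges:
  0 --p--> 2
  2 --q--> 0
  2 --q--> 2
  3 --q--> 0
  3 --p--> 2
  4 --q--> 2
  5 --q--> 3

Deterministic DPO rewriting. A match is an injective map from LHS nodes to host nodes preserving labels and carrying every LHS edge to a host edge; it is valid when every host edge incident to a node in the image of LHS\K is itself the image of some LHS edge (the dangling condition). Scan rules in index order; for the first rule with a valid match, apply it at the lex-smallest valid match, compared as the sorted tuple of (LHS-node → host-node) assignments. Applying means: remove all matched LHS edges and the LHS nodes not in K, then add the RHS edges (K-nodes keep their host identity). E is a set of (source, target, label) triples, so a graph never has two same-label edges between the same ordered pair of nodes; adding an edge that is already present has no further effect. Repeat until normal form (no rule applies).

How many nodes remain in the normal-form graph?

Answer: 3

Derivation:
[0] host  ⇒  6 nodes, 7 edges  {0-p->2 2-q->0 2-q->2 3-q->0 3-p->2 4-q->2 5-q->3}
[1] R0 @ {0↦2, 1↦0, 2↦3, 3↦5}  ⇒  5 nodes, 5 edges  {0-p->2 2-q->0 2-q->2 3-p->2 4-q->2}
[2] R0 @ {0↦3, 1↦0, 2↦2, 3↦4}  ⇒  4 nodes, 3 edges  {0-p->2 2-q->2 3-p->2}
[3] R1 @ {0↦2, 1↦3}  ⇒  3 nodes, 2 edges  {0-p->2 2-p->2}
normal form: no rule applies after step 3
NF nodes: {0:C, 1:B, 2:A}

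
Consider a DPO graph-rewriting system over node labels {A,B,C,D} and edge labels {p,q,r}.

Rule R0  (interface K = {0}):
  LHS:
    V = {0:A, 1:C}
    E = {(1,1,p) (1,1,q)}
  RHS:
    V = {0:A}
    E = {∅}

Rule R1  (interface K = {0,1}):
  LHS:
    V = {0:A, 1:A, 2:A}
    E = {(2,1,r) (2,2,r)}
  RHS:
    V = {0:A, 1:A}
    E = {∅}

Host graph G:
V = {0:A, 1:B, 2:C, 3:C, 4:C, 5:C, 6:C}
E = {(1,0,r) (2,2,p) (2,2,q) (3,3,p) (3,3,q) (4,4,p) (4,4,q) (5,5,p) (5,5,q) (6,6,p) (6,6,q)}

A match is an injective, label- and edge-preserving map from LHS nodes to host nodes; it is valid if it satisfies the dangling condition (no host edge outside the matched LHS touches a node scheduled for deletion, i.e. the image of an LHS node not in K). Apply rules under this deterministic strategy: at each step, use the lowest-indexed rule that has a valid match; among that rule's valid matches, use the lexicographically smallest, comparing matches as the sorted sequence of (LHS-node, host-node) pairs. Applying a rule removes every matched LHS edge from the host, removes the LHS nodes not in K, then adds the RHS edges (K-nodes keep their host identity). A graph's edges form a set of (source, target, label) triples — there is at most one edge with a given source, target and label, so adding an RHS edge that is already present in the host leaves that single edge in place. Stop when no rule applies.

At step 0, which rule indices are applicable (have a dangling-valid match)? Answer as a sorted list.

R0: 5 valid matches — {0↦0, 1↦2}, {0↦0, 1↦3}, {0↦0, 1↦4} (+2 more)
R1: no valid match — LHS pattern not found

Answer: [R0]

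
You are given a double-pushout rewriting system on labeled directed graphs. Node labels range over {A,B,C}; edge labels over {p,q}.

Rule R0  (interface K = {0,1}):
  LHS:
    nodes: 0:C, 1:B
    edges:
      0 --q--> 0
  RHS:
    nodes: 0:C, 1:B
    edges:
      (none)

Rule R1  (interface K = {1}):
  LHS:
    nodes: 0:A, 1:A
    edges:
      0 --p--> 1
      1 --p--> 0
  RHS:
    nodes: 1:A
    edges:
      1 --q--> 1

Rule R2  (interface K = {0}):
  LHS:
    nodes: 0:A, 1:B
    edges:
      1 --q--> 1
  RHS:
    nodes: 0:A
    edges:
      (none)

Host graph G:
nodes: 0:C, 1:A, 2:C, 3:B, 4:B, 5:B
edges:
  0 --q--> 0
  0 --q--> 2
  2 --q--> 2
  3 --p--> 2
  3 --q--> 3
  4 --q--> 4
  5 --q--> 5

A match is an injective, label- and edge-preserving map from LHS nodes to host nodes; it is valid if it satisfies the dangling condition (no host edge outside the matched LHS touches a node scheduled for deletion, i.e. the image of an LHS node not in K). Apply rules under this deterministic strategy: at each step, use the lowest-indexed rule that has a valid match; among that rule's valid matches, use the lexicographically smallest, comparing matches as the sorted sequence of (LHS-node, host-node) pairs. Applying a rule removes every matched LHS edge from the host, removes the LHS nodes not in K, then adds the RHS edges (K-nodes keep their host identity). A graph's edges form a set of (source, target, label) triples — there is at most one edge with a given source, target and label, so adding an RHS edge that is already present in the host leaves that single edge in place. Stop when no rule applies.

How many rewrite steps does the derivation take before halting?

Answer: 4

Rewrite trace:
[0] host  ⇒  6 nodes, 7 edges  {0-q->0 0-q->2 2-q->2 3-p->2 3-q->3 4-q->4 5-q->5}
[1] R0 @ {0↦0, 1↦3}  ⇒  6 nodes, 6 edges  {0-q->2 2-q->2 3-p->2 3-q->3 4-q->4 5-q->5}
[2] R0 @ {0↦2, 1↦3}  ⇒  6 nodes, 5 edges  {0-q->2 3-p->2 3-q->3 4-q->4 5-q->5}
[3] R2 @ {0↦1, 1↦4}  ⇒  5 nodes, 4 edges  {0-q->2 3-p->2 3-q->3 5-q->5}
[4] R2 @ {0↦1, 1↦5}  ⇒  4 nodes, 3 edges  {0-q->2 3-p->2 3-q->3}
final graph: no rule applies after step 4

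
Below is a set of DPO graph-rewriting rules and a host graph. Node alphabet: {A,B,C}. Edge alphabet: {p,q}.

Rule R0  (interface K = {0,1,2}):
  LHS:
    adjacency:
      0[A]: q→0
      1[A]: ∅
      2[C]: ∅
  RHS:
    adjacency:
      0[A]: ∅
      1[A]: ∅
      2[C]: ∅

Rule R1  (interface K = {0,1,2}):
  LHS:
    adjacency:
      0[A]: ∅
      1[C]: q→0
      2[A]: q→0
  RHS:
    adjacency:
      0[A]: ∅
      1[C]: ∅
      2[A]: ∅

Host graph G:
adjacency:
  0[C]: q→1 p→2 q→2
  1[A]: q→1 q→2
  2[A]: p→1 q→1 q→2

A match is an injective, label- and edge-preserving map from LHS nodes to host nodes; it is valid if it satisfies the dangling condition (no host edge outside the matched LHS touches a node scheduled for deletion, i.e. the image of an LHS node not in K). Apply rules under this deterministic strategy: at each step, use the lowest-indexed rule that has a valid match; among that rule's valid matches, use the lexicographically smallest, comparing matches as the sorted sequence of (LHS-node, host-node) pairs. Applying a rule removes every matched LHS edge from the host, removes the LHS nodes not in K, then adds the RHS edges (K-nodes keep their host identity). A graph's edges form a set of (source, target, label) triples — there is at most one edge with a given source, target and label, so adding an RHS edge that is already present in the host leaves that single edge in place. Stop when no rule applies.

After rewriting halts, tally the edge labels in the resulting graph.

initial: |V|=3 |E|=8  E = 0-q->1 0-p->2 0-q->2 1-q->1 1-q->2 2-p->1 2-q->1 2-q->2
step 1: apply R0 at {0↦1, 1↦2, 2↦0}  → |V|=3 |E|=7  E = 0-q->1 0-p->2 0-q->2 1-q->2 2-p->1 2-q->1 2-q->2
step 2: apply R0 at {0↦2, 1↦1, 2↦0}  → |V|=3 |E|=6  E = 0-q->1 0-p->2 0-q->2 1-q->2 2-p->1 2-q->1
step 3: apply R1 at {0↦1, 1↦0, 2↦2}  → |V|=3 |E|=4  E = 0-p->2 0-q->2 1-q->2 2-p->1
step 4: apply R1 at {0↦2, 1↦0, 2↦1}  → |V|=3 |E|=2  E = 0-p->2 2-p->1
final graph: no rule applies after step 4
NF edges: [(0, 2, 'p'), (2, 1, 'p')]

Answer: p:2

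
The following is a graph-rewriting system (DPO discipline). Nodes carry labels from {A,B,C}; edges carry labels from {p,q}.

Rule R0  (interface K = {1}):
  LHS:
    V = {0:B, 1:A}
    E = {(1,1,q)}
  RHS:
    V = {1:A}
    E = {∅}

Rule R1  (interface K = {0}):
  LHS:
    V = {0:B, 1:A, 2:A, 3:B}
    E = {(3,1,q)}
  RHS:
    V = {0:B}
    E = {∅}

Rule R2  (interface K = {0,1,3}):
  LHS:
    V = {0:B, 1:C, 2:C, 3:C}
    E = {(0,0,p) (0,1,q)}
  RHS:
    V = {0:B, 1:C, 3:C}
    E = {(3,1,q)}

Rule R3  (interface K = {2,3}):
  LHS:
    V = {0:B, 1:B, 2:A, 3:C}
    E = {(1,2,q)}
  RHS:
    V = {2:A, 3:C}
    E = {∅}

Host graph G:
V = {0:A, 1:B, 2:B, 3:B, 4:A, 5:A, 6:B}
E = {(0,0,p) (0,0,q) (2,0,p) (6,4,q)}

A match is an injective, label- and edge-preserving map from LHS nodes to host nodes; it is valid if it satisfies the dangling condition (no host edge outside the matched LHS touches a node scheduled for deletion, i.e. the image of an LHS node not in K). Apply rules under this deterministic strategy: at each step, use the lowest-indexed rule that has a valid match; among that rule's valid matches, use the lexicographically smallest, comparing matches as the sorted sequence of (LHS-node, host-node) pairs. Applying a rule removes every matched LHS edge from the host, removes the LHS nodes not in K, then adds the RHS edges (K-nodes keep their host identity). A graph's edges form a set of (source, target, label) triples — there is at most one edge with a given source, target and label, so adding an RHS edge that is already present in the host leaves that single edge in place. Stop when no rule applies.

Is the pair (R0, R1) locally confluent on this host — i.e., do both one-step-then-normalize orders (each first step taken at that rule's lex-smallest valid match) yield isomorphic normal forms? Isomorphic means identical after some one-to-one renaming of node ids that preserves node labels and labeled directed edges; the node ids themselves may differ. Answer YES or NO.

branch R0-first: apply at {0↦1, 1↦0} → |E|=3, then 1 more step(s) → NF |V|=3 |E|=2 V={0:A, 2:B, 3:B} E=0-p->0 2-p->0
branch R1-first: apply at {0↦1, 1↦4, 2↦5, 3↦6} → |E|=3, then 1 more step(s) → NF |V|=3 |E|=2 V={0:A, 2:B, 3:B} E=0-p->0 2-p->0
graphs isomorphic (equal up to label-preserving node renaming)

Answer: YES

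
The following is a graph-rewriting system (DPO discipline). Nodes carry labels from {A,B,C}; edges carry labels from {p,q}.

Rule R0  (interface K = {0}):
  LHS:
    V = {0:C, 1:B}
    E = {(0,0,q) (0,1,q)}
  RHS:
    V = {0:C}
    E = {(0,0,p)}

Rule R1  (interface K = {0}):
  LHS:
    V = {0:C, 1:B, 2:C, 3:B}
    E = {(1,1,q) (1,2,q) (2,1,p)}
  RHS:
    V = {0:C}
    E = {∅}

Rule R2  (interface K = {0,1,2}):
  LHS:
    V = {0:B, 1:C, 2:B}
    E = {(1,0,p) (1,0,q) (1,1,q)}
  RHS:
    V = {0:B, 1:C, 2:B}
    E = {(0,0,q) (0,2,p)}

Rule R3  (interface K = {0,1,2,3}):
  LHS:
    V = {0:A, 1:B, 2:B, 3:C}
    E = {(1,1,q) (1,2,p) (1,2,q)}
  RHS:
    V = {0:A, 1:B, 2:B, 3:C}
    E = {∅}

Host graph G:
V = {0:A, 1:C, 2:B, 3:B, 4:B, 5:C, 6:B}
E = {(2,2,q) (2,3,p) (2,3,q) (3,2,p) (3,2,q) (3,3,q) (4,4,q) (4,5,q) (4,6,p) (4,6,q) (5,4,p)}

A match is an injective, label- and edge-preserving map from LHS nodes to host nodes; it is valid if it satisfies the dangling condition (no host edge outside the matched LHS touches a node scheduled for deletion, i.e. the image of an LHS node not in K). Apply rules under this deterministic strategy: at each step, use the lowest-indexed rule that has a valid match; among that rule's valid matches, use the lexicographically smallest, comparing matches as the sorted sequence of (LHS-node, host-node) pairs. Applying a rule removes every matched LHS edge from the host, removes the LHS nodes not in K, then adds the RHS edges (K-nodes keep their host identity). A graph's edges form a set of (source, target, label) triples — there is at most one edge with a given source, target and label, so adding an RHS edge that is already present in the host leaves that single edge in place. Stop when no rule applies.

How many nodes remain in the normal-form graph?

[0] host  ⇒  7 nodes, 11 edges  {2-q->2 2-p->3 2-q->3 3-p->2 3-q->2 3-q->3 4-q->4 4-q->5 4-p->6 4-q->6 5-p->4}
[1] R3 @ {0↦0, 1↦2, 2↦3, 3↦1}  ⇒  7 nodes, 8 edges  {3-p->2 3-q->2 3-q->3 4-q->4 4-q->5 4-p->6 4-q->6 5-p->4}
[2] R3 @ {0↦0, 1↦3, 2↦2, 3↦1}  ⇒  7 nodes, 5 edges  {4-q->4 4-q->5 4-p->6 4-q->6 5-p->4}
[3] R3 @ {0↦0, 1↦4, 2↦6, 3↦1}  ⇒  7 nodes, 2 edges  {4-q->5 5-p->4}
halt: no rule applies after step 3
NF nodes: {0:A, 1:C, 2:B, 3:B, 4:B, 5:C, 6:B}

Answer: 7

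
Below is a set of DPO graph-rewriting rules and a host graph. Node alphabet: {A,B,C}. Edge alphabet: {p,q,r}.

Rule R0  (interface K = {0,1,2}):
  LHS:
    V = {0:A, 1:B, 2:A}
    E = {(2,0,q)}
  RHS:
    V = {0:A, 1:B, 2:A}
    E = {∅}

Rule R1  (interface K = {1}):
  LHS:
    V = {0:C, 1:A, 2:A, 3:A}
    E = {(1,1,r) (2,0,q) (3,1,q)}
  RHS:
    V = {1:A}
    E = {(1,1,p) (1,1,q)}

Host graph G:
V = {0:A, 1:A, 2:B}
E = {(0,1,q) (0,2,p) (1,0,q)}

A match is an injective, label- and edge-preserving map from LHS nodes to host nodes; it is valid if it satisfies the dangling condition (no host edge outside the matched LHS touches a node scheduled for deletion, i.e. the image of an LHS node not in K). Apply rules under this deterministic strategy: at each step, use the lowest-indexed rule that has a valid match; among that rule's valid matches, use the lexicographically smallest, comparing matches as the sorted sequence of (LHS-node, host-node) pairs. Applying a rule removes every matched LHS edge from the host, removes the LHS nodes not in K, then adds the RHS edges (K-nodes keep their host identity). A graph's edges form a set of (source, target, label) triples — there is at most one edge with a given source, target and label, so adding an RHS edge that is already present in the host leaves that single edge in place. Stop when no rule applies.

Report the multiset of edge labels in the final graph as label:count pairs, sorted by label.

Answer: p:1

Derivation:
initial: |V|=3 |E|=3  E = 0-q->1 0-p->2 1-q->0
step 1: apply R0 at {0↦0, 1↦2, 2↦1}  → |V|=3 |E|=2  E = 0-q->1 0-p->2
step 2: apply R0 at {0↦1, 1↦2, 2↦0}  → |V|=3 |E|=1  E = 0-p->2
normal form: no rule applies after step 2
NF edges: [(0, 2, 'p')]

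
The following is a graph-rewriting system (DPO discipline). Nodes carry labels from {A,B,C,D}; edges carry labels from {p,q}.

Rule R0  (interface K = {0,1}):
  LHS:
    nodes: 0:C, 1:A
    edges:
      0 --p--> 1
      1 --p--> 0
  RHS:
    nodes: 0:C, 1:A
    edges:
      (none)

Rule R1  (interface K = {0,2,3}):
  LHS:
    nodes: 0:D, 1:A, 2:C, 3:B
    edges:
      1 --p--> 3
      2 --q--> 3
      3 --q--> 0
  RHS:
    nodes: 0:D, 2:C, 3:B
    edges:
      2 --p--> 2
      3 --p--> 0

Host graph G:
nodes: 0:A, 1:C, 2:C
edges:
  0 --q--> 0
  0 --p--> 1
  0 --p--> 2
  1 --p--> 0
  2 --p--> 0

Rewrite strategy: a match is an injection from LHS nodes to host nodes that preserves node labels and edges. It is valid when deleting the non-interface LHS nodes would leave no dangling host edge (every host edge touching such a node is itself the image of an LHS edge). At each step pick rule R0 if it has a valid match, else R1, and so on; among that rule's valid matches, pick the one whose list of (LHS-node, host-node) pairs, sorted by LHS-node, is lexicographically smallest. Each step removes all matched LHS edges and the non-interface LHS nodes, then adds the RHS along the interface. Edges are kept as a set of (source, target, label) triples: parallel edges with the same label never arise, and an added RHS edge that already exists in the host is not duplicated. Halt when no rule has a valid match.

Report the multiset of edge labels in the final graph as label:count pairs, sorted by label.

initial: |V|=3 |E|=5  E = 0-q->0 0-p->1 0-p->2 1-p->0 2-p->0
step 1: apply R0 at {0↦1, 1↦0}  → |V|=3 |E|=3  E = 0-q->0 0-p->2 2-p->0
step 2: apply R0 at {0↦2, 1↦0}  → |V|=3 |E|=1  E = 0-q->0
normal form: no rule applies after step 2
NF edges: [(0, 0, 'q')]

Answer: q:1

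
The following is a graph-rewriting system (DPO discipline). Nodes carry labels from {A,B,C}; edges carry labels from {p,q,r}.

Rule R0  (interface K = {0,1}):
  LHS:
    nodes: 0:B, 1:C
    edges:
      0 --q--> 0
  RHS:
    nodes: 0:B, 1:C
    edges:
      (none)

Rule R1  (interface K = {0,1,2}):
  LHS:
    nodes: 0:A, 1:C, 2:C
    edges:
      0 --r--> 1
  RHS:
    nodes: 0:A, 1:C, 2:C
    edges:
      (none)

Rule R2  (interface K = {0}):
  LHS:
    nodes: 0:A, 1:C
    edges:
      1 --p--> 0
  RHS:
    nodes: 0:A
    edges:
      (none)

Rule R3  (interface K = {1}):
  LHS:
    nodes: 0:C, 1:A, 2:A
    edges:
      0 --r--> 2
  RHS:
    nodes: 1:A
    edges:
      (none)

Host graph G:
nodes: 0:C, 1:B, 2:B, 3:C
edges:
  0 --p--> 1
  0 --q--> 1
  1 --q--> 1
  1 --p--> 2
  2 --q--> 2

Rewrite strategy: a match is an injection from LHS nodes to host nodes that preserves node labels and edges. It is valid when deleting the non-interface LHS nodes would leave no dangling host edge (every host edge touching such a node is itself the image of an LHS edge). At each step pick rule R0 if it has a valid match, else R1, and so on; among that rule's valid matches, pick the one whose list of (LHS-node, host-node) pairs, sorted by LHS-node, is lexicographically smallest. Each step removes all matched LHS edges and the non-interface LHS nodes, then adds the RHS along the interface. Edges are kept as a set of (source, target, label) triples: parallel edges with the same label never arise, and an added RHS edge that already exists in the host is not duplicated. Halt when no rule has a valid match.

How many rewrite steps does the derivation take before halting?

[0] host  ⇒  4 nodes, 5 edges  {0-p->1 0-q->1 1-q->1 1-p->2 2-q->2}
[1] R0 @ {0↦1, 1↦0}  ⇒  4 nodes, 4 edges  {0-p->1 0-q->1 1-p->2 2-q->2}
[2] R0 @ {0↦2, 1↦0}  ⇒  4 nodes, 3 edges  {0-p->1 0-q->1 1-p->2}
normal form: no rule applies after step 2

Answer: 2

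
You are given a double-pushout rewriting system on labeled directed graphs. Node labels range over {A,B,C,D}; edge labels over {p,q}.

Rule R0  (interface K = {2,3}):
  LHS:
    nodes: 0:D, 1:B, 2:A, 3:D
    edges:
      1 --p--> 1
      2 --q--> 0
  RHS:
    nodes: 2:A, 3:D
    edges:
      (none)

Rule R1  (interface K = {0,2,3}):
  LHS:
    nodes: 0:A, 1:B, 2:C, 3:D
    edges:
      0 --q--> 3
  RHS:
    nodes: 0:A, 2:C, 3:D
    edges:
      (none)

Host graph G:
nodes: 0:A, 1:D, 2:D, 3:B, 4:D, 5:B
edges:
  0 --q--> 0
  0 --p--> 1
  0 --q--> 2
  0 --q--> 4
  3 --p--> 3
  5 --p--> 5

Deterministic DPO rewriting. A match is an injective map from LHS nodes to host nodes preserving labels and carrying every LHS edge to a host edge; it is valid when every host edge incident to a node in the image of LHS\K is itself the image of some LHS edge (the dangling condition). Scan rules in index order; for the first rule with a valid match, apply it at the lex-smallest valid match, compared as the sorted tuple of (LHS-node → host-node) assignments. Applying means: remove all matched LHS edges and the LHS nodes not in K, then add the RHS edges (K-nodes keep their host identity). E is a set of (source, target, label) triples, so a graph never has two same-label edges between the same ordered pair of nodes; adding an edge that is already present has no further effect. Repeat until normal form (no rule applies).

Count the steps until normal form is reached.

start.  V:6 E:6  edges: 0-q->0 0-p->1 0-q->2 0-q->4 3-p->3 5-p->5
1. fire R0 via {0↦2, 1↦3, 2↦0, 3↦1}  →  V:4 E:4  edges: 0-q->0 0-p->1 0-q->4 5-p->5
2. fire R0 via {0↦4, 1↦5, 2↦0, 3↦1}  →  V:2 E:2  edges: 0-q->0 0-p->1
normal form: no rule applies after step 2

Answer: 2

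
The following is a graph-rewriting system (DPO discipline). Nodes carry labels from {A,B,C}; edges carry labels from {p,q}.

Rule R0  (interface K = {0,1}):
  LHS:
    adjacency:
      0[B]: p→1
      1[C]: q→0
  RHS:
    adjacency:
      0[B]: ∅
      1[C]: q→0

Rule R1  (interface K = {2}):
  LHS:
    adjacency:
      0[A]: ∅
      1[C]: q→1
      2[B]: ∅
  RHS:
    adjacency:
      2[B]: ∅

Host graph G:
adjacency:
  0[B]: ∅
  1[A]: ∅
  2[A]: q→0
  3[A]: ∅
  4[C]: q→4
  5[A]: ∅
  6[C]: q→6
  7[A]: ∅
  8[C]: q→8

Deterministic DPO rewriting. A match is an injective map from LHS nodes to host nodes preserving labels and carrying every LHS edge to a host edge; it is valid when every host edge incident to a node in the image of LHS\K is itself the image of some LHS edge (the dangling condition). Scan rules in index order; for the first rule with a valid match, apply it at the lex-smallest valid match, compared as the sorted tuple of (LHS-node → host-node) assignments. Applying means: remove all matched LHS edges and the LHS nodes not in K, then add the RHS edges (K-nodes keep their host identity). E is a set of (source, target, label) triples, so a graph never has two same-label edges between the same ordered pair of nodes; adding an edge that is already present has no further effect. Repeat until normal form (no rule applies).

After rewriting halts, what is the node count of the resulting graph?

start.  V:9 E:4  edges: 2-q->0 4-q->4 6-q->6 8-q->8
1. fire R1 via {0↦1, 1↦4, 2↦0}  →  V:7 E:3  edges: 2-q->0 6-q->6 8-q->8
2. fire R1 via {0↦3, 1↦6, 2↦0}  →  V:5 E:2  edges: 2-q->0 8-q->8
3. fire R1 via {0↦5, 1↦8, 2↦0}  →  V:3 E:1  edges: 2-q->0
halt: no rule applies after step 3
NF nodes: {0:B, 2:A, 7:A}

Answer: 3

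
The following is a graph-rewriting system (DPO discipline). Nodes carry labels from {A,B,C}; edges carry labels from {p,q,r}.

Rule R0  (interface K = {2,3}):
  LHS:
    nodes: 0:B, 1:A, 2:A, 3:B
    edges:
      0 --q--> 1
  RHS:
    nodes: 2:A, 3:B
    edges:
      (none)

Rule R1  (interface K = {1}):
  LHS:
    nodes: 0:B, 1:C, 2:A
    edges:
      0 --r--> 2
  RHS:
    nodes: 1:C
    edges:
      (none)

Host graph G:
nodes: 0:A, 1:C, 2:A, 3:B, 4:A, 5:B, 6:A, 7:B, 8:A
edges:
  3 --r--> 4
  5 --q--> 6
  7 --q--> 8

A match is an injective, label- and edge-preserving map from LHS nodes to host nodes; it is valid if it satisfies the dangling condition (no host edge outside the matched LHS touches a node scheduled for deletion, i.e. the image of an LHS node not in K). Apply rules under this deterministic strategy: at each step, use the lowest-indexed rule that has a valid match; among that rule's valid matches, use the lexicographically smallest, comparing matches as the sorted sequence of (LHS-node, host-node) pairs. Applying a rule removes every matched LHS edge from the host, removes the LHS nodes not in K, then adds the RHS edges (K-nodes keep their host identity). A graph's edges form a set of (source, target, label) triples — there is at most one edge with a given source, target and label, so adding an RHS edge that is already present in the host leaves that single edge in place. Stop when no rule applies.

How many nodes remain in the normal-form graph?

start.  V:9 E:3  edges: 3-r->4 5-q->6 7-q->8
1. fire R0 via {0↦5, 1↦6, 2↦0, 3↦3}  →  V:7 E:2  edges: 3-r->4 7-q->8
2. fire R0 via {0↦7, 1↦8, 2↦0, 3↦3}  →  V:5 E:1  edges: 3-r->4
3. fire R1 via {0↦3, 1↦1, 2↦4}  →  V:3 E:0  edges: ∅
halt: no rule applies after step 3
NF nodes: {0:A, 1:C, 2:A}

Answer: 3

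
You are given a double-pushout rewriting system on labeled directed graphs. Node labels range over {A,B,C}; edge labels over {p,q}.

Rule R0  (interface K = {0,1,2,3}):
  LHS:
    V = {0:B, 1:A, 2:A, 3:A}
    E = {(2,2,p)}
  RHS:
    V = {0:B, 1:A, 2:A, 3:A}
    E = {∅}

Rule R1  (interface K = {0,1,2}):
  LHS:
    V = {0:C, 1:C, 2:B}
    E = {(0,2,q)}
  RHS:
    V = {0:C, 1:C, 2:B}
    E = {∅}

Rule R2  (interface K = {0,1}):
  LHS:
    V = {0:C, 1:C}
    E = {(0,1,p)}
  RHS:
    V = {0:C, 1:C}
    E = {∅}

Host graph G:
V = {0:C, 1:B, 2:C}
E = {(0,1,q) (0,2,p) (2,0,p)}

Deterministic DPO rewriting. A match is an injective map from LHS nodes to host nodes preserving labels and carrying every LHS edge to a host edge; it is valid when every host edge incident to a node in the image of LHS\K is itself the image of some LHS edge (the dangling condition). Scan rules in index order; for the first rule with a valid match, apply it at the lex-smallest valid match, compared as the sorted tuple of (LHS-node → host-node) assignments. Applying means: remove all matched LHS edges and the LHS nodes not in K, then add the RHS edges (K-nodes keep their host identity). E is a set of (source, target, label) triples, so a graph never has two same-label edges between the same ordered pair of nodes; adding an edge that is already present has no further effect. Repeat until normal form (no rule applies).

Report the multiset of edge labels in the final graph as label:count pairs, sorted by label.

initial: |V|=3 |E|=3  E = 0-q->1 0-p->2 2-p->0
step 1: apply R1 at {0↦0, 1↦2, 2↦1}  → |V|=3 |E|=2  E = 0-p->2 2-p->0
step 2: apply R2 at {0↦0, 1↦2}  → |V|=3 |E|=1  E = 2-p->0
step 3: apply R2 at {0↦2, 1↦0}  → |V|=3 |E|=0  E = ∅
halt: no rule applies after step 3
NF edges: []

Answer: (no edges)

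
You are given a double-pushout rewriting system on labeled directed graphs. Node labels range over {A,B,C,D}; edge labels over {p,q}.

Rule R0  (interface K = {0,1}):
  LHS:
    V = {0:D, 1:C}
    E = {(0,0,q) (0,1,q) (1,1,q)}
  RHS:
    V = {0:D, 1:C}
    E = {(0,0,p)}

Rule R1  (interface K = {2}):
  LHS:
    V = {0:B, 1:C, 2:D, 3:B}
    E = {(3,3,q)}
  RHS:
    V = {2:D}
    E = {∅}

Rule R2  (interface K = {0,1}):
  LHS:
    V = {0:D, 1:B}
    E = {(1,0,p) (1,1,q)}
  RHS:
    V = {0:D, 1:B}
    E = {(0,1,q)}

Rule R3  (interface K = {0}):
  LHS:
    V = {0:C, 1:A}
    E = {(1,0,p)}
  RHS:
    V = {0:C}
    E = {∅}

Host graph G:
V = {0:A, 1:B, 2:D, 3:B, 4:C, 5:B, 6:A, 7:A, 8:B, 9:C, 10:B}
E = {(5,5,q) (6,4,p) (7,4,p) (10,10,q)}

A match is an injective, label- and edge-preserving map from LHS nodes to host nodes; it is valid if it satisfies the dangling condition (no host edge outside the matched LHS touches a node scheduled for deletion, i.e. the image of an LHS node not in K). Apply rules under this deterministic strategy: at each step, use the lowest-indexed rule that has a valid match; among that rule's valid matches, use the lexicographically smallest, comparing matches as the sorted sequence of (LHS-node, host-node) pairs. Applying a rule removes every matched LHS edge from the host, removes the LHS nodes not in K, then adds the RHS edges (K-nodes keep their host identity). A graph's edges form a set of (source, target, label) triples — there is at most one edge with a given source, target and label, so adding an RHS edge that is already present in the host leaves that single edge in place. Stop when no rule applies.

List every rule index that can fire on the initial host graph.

R0: no valid match — LHS pattern not found
R1: 6 valid matches — {0↦1, 1↦9, 2↦2, 3↦5}, {0↦1, 1↦9, 2↦2, 3↦10}, {0↦3, 1↦9, 2↦2, 3↦5} (+3 more)
R2: no valid match — LHS pattern not found
R3: 2 valid matches — {0↦4, 1↦6}, {0↦4, 1↦7}

Answer: [R1,R3]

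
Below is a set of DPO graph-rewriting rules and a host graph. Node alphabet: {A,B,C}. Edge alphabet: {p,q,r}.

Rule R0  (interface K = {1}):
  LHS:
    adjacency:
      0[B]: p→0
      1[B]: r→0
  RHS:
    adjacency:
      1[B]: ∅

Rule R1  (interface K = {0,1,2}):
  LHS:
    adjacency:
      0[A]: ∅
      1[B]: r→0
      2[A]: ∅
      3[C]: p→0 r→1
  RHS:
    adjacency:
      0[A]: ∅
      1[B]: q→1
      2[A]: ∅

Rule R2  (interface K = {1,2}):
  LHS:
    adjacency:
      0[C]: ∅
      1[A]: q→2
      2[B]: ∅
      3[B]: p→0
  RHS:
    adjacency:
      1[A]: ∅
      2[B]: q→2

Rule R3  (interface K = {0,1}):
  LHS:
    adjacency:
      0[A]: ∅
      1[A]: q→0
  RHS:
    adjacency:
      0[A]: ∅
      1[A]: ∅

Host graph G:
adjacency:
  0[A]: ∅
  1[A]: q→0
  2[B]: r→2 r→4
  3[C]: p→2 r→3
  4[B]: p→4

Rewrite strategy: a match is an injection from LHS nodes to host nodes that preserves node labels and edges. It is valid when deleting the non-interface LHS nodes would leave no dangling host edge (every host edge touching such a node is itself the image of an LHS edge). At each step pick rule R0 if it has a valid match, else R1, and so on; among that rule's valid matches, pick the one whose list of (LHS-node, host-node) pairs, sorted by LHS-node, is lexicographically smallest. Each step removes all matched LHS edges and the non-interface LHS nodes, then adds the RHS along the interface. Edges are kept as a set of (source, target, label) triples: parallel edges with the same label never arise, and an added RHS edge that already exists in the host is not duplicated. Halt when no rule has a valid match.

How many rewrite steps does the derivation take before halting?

start.  V:5 E:6  edges: 1-q->0 2-r->2 2-r->4 3-p->2 3-r->3 4-p->4
1. fire R0 via {0↦4, 1↦2}  →  V:4 E:4  edges: 1-q->0 2-r->2 3-p->2 3-r->3
2. fire R3 via {0↦0, 1↦1}  →  V:4 E:3  edges: 2-r->2 3-p->2 3-r->3
normal form: no rule applies after step 2

Answer: 2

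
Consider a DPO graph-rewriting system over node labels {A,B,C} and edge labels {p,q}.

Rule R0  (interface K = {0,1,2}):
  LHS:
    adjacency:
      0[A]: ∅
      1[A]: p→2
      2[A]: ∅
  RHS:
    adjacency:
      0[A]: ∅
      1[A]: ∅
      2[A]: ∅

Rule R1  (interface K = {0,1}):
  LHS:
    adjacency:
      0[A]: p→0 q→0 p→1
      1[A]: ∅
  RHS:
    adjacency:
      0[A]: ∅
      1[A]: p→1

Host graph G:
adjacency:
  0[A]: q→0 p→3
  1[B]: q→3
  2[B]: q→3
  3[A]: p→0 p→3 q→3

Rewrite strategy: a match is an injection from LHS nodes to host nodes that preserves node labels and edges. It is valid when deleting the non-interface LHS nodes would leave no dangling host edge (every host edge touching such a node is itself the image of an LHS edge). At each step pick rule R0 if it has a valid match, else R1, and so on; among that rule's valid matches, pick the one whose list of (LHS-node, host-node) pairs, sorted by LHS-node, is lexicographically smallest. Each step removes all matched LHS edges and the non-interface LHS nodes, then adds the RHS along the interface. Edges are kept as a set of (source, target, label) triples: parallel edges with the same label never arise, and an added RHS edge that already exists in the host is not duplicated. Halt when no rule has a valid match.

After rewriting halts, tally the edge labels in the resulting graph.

Answer: p:1 q:2

Rewrite trace:
[0] host  ⇒  4 nodes, 7 edges  {0-q->0 0-p->3 1-q->3 2-q->3 3-p->0 3-p->3 3-q->3}
[1] R1 @ {0↦3, 1↦0}  ⇒  4 nodes, 5 edges  {0-p->0 0-q->0 0-p->3 1-q->3 2-q->3}
[2] R1 @ {0↦0, 1↦3}  ⇒  4 nodes, 3 edges  {1-q->3 2-q->3 3-p->3}
final graph: no rule applies after step 2
NF edges: [(1, 3, 'q'), (2, 3, 'q'), (3, 3, 'p')]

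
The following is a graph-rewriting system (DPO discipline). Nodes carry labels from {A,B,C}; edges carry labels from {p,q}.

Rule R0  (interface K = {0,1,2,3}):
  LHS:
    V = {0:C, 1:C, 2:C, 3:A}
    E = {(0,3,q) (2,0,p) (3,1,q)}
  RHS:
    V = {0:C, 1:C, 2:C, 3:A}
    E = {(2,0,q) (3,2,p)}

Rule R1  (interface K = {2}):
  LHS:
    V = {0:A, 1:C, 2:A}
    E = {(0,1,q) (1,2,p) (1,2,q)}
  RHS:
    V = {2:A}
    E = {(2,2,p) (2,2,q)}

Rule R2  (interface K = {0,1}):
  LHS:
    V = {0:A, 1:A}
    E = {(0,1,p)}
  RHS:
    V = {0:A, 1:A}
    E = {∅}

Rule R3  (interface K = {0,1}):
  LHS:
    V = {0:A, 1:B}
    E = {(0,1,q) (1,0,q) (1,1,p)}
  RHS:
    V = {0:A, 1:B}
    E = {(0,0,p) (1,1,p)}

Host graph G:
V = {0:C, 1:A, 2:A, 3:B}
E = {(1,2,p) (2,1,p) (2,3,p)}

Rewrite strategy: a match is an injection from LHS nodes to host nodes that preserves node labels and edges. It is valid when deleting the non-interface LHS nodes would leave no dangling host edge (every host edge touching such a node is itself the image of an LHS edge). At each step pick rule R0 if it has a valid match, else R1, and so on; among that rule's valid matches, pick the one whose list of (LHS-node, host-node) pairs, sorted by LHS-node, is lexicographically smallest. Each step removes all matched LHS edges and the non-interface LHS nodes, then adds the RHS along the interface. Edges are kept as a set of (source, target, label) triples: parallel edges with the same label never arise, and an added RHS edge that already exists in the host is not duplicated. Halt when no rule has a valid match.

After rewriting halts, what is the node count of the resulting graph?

[0] host  ⇒  4 nodes, 3 edges  {1-p->2 2-p->1 2-p->3}
[1] R2 @ {0↦1, 1↦2}  ⇒  4 nodes, 2 edges  {2-p->1 2-p->3}
[2] R2 @ {0↦2, 1↦1}  ⇒  4 nodes, 1 edges  {2-p->3}
halt: no rule applies after step 2
NF nodes: {0:C, 1:A, 2:A, 3:B}

Answer: 4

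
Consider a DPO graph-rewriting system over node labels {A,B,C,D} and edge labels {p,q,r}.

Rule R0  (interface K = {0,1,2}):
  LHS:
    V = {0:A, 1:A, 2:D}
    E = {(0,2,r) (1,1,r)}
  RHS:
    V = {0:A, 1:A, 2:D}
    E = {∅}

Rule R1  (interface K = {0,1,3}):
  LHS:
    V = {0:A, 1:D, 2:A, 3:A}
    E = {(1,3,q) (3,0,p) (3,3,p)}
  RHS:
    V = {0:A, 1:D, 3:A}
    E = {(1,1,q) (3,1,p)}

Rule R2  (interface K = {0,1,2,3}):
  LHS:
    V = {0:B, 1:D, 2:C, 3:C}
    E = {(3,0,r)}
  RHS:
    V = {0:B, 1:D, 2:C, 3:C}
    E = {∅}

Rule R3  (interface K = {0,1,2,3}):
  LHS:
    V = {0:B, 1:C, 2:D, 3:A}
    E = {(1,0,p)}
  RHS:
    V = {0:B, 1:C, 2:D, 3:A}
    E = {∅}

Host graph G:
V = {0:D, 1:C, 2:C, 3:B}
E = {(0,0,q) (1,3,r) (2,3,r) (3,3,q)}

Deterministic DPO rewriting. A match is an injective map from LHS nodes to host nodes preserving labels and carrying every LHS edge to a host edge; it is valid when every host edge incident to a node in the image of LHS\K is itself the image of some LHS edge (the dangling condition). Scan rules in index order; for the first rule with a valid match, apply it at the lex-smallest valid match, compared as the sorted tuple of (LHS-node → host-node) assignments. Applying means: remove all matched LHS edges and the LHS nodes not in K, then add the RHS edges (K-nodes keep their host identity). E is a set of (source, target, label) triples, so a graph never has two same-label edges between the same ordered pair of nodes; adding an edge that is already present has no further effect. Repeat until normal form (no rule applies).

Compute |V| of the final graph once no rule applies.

start.  V:4 E:4  edges: 0-q->0 1-r->3 2-r->3 3-q->3
1. fire R2 via {0↦3, 1↦0, 2↦1, 3↦2}  →  V:4 E:3  edges: 0-q->0 1-r->3 3-q->3
2. fire R2 via {0↦3, 1↦0, 2↦2, 3↦1}  →  V:4 E:2  edges: 0-q->0 3-q->3
halt: no rule applies after step 2
NF nodes: {0:D, 1:C, 2:C, 3:B}

Answer: 4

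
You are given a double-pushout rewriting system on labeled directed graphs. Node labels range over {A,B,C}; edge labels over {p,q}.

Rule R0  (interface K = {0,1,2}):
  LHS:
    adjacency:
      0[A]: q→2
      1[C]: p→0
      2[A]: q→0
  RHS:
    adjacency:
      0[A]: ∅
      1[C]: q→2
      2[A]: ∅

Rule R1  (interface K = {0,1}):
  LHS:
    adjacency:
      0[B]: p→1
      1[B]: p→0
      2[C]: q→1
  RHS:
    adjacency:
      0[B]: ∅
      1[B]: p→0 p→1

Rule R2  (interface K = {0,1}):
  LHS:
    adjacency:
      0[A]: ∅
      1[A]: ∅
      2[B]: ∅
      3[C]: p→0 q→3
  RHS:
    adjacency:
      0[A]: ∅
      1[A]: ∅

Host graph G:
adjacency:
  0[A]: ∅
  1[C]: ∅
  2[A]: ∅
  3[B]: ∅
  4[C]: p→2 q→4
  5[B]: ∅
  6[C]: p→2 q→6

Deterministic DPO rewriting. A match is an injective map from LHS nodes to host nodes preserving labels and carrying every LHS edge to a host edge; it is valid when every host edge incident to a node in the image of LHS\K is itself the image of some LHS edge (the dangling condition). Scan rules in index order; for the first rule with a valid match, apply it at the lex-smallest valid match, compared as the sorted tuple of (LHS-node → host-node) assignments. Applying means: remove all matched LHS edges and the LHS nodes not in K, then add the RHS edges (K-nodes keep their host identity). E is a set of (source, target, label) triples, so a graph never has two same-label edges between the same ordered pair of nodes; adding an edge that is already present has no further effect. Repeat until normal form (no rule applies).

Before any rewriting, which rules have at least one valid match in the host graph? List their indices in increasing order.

R0: no valid match — LHS pattern not found
R1: no valid match — LHS pattern not found
R2: 4 valid matches — {0↦2, 1↦0, 2↦3, 3↦4}, {0↦2, 1↦0, 2↦3, 3↦6}, {0↦2, 1↦0, 2↦5, 3↦4} (+1 more)

Answer: [R2]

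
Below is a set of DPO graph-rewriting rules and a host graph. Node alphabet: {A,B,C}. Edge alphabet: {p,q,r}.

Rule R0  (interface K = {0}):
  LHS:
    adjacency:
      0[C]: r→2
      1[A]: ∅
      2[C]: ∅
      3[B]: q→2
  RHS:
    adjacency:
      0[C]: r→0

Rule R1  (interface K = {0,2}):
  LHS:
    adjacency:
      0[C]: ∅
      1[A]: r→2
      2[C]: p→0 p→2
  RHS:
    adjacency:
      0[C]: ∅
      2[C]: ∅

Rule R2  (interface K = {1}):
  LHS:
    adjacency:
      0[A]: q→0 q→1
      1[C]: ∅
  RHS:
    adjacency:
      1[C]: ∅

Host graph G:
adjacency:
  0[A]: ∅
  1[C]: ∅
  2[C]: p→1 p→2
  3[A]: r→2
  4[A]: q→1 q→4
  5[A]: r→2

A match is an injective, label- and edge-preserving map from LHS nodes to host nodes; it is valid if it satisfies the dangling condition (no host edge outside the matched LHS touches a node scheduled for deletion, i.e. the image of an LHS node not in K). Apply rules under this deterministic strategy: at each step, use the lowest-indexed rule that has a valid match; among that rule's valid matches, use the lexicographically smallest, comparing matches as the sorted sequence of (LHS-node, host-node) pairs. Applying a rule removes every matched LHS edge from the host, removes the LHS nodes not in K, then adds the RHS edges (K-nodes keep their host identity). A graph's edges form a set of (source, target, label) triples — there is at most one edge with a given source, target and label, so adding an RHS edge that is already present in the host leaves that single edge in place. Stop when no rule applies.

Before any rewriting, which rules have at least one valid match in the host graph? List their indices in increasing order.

R0: no valid match — LHS pattern not found
R1: 2 valid matches — {0↦1, 1↦3, 2↦2}, {0↦1, 1↦5, 2↦2}
R2: 1 valid match — {0↦4, 1↦1}

Answer: [R1,R2]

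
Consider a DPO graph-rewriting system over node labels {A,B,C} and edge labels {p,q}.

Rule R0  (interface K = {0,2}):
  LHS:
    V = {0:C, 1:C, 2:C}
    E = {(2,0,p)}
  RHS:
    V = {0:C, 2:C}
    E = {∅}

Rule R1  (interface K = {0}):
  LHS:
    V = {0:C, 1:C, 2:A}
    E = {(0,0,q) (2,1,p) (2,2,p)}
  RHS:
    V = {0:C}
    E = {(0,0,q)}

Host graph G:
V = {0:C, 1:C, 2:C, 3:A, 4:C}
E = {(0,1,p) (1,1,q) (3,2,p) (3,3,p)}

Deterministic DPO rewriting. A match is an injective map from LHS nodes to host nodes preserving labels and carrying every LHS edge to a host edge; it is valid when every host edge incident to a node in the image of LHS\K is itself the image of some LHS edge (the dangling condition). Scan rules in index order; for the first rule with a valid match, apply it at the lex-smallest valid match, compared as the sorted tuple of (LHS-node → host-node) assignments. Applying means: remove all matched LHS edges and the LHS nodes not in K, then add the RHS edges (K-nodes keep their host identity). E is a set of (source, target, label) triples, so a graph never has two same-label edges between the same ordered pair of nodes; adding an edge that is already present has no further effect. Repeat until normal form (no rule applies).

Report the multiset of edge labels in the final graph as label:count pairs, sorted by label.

start.  V:5 E:4  edges: 0-p->1 1-q->1 3-p->2 3-p->3
1. fire R0 via {0↦1, 1↦4, 2↦0}  →  V:4 E:3  edges: 1-q->1 3-p->2 3-p->3
2. fire R1 via {0↦1, 1↦2, 2↦3}  →  V:2 E:1  edges: 1-q->1
final graph: no rule applies after step 2
NF edges: [(1, 1, 'q')]

Answer: q:1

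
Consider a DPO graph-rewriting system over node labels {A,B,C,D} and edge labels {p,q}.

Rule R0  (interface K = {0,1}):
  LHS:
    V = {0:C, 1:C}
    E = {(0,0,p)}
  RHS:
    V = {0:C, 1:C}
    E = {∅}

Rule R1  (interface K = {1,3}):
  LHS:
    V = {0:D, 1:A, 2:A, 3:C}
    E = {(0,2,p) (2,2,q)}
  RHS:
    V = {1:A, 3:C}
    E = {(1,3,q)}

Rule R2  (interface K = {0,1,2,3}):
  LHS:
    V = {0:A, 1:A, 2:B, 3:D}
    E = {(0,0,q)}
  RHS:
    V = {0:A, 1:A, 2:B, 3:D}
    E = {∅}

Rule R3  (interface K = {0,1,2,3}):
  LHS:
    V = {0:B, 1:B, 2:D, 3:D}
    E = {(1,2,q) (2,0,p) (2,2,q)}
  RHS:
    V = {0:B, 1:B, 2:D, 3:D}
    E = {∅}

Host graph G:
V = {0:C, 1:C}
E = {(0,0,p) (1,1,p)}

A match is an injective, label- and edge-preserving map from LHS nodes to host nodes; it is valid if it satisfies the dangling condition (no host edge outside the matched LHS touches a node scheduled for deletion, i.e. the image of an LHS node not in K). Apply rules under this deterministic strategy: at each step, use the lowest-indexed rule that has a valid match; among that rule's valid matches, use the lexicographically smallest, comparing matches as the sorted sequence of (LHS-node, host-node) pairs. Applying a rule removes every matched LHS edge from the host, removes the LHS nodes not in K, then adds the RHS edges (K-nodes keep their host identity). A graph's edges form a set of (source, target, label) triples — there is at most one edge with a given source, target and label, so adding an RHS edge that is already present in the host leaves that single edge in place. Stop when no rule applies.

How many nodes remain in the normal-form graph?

start.  V:2 E:2  edges: 0-p->0 1-p->1
1. fire R0 via {0↦0, 1↦1}  →  V:2 E:1  edges: 1-p->1
2. fire R0 via {0↦1, 1↦0}  →  V:2 E:0  edges: ∅
halt: no rule applies after step 2
NF nodes: {0:C, 1:C}

Answer: 2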